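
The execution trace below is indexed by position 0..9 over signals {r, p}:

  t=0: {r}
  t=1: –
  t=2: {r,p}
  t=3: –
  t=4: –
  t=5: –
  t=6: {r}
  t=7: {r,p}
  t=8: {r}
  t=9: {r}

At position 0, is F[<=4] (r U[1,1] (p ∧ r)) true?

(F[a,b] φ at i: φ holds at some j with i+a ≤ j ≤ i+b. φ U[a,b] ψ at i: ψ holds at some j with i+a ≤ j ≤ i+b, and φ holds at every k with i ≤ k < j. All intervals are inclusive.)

Check (r U[1,1] (p ∧ r)) at each j in [0,4]:
  j=0: fails
  j=1: fails
  j=2: fails
  j=3: fails
  j=4: fails
No position in the window satisfies it → formula fails.

False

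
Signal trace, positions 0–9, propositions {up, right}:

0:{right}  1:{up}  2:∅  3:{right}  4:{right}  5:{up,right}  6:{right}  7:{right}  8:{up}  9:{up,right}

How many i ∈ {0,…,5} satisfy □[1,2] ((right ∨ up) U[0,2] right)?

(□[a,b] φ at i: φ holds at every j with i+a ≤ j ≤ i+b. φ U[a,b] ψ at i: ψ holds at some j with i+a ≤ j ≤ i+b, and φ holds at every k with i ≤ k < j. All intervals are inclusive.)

Evaluate at each i in [0,5]:
  i=0: ✗ (fails at j=1)
  i=1: ✗ (fails at j=2)
  i=2: ✓ (all of [3,4])
  i=3: ✓ (all of [4,5])
  i=4: ✓ (all of [5,6])
  i=5: ✓ (all of [6,7])
Positions where it holds: {2, 3, 4, 5} → 4.

4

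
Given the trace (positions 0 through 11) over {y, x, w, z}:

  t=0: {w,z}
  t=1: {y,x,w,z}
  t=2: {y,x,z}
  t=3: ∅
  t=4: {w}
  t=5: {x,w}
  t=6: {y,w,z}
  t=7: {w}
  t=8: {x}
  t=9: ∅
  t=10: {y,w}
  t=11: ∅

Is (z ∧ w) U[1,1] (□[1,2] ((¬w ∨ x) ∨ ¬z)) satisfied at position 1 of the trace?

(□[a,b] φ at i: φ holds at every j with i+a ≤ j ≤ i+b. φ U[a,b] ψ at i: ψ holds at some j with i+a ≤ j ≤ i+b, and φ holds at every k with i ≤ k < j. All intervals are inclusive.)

Yes

Need some j in [2,2] with □[1,2] ((¬w ∨ x) ∨ ¬z), and (z ∧ w) at every k in [1,j-1].
  j=2: □[1,2] ((¬w ∨ x) ∨ ¬z) holds; (z ∧ w) holds at every k in [1,1] → satisfied.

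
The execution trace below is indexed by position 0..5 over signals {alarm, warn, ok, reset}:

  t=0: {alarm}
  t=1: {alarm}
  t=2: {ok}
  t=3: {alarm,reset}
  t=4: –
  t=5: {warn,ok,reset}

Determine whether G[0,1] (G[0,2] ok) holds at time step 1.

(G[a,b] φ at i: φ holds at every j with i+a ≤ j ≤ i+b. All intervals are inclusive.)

Check G[0,2] ok at every j in [1,2]:
  j=1: fails at 1
  j=2: fails at 3
Fails at j=1 → formula fails.

No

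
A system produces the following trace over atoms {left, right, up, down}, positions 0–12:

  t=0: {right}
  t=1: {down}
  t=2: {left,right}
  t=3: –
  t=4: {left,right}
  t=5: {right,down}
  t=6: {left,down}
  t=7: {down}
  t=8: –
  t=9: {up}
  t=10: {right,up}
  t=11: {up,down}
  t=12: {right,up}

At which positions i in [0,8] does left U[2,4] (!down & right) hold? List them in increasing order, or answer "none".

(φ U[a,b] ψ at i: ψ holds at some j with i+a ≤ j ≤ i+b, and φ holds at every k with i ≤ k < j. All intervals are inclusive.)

Evaluate at each i in [0,8]:
  i=0: ✗ (lhs fails at k=0 before rhs at j=2)
  i=1: ✗ (lhs fails at k=1 before rhs at j=4)
  i=2: ✗ (lhs fails at k=3 before rhs at j=4)
  i=3: ✗ (no rhs in [5,7])
  i=4: ✗ (no rhs in [6,8])
  i=5: ✗ (no rhs in [7,9])
  i=6: ✗ (lhs fails at k=7 before rhs at j=10)
  i=7: ✗ (lhs fails at k=7 before rhs at j=10)
  i=8: ✗ (lhs fails at k=8 before rhs at j=10)

none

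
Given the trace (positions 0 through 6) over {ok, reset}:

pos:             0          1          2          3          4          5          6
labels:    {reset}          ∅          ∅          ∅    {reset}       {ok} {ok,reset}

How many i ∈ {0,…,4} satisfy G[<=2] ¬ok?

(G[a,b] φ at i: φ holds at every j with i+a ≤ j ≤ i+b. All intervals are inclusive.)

3

Evaluate at each i in [0,4]:
  i=0: ✓ (all of [0,2])
  i=1: ✓ (all of [1,3])
  i=2: ✓ (all of [2,4])
  i=3: ✗ (fails at j=5)
  i=4: ✗ (fails at j=5)
Positions where it holds: {0, 1, 2} → 3.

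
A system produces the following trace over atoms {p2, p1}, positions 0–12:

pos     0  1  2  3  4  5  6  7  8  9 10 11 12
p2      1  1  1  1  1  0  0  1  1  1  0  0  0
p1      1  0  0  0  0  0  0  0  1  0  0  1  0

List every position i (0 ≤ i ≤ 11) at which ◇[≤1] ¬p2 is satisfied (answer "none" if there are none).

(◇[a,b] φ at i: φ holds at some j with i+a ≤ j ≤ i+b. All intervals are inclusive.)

4, 5, 6, 9, 10, 11

Evaluate at each i in [0,11]:
  i=0: ✗ (none in [0,1])
  i=1: ✗ (none in [1,2])
  i=2: ✗ (none in [2,3])
  i=3: ✗ (none in [3,4])
  i=4: ✓ (witness j=5)
  i=5: ✓ (witness j=5)
  i=6: ✓ (witness j=6)
  i=7: ✗ (none in [7,8])
  i=8: ✗ (none in [8,9])
  i=9: ✓ (witness j=10)
  i=10: ✓ (witness j=10)
  i=11: ✓ (witness j=11)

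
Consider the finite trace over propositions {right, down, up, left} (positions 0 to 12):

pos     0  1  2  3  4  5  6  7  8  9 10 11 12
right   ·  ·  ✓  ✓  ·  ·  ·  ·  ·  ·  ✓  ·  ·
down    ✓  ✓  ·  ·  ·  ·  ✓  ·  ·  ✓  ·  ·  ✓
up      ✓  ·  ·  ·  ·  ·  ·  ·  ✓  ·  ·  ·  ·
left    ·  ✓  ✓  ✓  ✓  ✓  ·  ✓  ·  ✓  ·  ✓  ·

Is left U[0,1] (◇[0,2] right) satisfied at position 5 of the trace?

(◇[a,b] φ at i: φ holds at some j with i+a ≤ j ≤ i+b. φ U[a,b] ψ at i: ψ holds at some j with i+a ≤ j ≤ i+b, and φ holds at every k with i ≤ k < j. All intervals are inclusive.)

Need some j in [5,6] with ◇[0,2] right, and left at every k in [5,j-1].
  j=5: ◇[0,2] right — fails (none in [5,7]).
  j=6: ◇[0,2] right — fails (none in [6,8]).
No j in the window works → until fails.

Does not hold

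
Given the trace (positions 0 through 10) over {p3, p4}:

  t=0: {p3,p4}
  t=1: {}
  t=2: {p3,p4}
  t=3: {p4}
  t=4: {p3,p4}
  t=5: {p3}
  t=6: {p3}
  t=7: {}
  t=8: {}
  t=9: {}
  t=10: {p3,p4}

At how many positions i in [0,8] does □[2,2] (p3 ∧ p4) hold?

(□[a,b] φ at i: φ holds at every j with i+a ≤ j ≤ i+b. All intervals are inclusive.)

Evaluate at each i in [0,8]:
  i=0: ✓ (all of [2,2])
  i=1: ✗ (fails at j=3)
  i=2: ✓ (all of [4,4])
  i=3: ✗ (fails at j=5)
  i=4: ✗ (fails at j=6)
  i=5: ✗ (fails at j=7)
  i=6: ✗ (fails at j=8)
  i=7: ✗ (fails at j=9)
  i=8: ✓ (all of [10,10])
Positions where it holds: {0, 2, 8} → 3.

3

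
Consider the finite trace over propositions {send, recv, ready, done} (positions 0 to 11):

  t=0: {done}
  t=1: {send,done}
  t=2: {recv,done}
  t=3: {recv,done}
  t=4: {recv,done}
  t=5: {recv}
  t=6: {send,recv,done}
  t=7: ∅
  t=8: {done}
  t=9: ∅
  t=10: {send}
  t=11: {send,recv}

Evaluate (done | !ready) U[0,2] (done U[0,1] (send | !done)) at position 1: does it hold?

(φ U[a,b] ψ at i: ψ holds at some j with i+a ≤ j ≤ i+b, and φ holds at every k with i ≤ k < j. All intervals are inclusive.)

Holds

Need some j in [1,3] with (done U[0,1] (send | !done)), and (done | !ready) at every k in [1,j-1].
  j=1: (done U[0,1] (send | !done)) holds; no prefix to check → satisfied.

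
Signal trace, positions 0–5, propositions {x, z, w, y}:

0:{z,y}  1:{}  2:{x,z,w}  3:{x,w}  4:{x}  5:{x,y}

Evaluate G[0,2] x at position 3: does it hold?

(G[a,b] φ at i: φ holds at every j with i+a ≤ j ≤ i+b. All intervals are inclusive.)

Check x at every j in [3,5]:
  j=3: true
  j=4: true
  j=5: true
All positions satisfy it → formula holds.

Yes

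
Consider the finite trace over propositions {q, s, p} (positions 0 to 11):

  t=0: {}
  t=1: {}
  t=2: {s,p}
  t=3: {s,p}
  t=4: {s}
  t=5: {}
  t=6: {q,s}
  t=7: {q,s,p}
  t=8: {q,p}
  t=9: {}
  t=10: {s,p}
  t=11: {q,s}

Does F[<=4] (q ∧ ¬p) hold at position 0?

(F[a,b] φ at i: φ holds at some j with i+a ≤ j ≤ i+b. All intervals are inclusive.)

Does not hold

Check (q ∧ ¬p) at each j in [0,4]:
  j=0: false
  j=1: false
  j=2: false
  j=3: false
  j=4: false
No position in the window satisfies it → formula fails.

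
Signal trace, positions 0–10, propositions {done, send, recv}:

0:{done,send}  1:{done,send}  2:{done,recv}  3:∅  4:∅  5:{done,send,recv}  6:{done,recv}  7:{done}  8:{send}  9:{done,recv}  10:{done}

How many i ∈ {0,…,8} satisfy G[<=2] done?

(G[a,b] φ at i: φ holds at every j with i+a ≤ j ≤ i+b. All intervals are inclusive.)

2

Evaluate at each i in [0,8]:
  i=0: ✓ (all of [0,2])
  i=1: ✗ (fails at j=3)
  i=2: ✗ (fails at j=3)
  i=3: ✗ (fails at j=3)
  i=4: ✗ (fails at j=4)
  i=5: ✓ (all of [5,7])
  i=6: ✗ (fails at j=8)
  i=7: ✗ (fails at j=8)
  i=8: ✗ (fails at j=8)
Positions where it holds: {0, 5} → 2.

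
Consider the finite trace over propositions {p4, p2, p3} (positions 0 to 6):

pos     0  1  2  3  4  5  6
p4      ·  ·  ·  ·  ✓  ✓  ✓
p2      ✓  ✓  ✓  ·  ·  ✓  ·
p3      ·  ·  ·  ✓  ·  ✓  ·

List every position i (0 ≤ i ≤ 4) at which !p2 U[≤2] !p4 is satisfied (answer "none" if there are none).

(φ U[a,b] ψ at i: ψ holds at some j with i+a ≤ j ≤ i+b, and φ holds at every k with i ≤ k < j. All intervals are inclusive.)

0, 1, 2, 3

Evaluate at each i in [0,4]:
  i=0: ✓ (rhs at j=0)
  i=1: ✓ (rhs at j=1)
  i=2: ✓ (rhs at j=2)
  i=3: ✓ (rhs at j=3)
  i=4: ✗ (no rhs in [4,6])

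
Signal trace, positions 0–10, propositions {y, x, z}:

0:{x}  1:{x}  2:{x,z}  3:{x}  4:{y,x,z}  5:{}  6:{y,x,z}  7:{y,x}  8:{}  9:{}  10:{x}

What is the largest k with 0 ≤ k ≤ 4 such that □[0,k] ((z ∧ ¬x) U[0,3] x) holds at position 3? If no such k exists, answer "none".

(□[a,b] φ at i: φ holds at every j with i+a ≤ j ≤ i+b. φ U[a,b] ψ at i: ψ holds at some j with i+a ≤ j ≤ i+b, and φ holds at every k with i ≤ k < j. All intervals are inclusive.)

1

((z ∧ ¬x) U[0,3] x) must hold from j=3 onward; find where it first fails.
  j=3: holds
  j=4: holds
  j=5: fails
Holds on [3,4], so largest k = 1.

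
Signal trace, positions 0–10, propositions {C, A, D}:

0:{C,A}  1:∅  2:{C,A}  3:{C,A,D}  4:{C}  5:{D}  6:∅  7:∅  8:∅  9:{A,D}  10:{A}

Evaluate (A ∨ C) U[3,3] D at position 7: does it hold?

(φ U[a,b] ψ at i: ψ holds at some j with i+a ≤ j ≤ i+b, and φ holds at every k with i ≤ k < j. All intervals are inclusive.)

False

Need some j in [10,10] with D, and (A ∨ C) at every k in [7,j-1].
  j=10: D false.
No j in the window works → until fails.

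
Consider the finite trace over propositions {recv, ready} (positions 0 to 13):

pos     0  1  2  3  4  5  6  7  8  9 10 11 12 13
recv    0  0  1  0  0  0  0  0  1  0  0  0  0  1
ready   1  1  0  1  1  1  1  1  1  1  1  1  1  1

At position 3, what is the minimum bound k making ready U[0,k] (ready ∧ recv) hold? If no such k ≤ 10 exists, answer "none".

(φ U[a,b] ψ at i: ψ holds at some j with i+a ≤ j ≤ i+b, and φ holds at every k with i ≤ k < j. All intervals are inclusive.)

5

Need earliest j ≥ 3 with (ready ∧ recv), and ready at every k in [3,j-1].
  j=3: rhs fails.
  j=4: rhs fails.
  j=5: rhs fails.
  j=6: rhs fails.
  j=7: rhs fails.
  j=8: rhs holds; lhs holds on [3,7]. k = 5.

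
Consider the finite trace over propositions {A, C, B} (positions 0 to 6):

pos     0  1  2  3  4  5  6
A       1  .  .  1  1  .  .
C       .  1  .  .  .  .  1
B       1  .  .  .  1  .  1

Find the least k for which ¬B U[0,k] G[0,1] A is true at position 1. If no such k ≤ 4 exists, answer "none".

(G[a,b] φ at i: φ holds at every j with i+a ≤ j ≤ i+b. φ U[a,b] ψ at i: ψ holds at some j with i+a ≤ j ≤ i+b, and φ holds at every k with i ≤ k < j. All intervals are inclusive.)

2

Need earliest j ≥ 1 with G[0,1] A, and ¬B at every k in [1,j-1].
  j=1: rhs fails.
  j=2: rhs fails.
  j=3: rhs holds; lhs holds on [1,2]. k = 2.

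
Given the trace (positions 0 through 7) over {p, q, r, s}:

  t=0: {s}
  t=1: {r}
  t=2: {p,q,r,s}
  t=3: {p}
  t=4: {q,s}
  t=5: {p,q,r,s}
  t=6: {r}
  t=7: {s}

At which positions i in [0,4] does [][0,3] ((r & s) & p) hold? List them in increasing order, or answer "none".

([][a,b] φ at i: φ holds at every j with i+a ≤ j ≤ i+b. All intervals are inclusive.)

Evaluate at each i in [0,4]:
  i=0: ✗ (fails at j=0)
  i=1: ✗ (fails at j=1)
  i=2: ✗ (fails at j=3)
  i=3: ✗ (fails at j=3)
  i=4: ✗ (fails at j=4)

none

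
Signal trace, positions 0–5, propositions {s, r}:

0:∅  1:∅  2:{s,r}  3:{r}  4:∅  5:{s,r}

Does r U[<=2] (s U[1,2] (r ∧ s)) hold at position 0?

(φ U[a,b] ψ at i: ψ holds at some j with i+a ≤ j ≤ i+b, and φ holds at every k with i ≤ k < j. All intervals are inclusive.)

No

Need some j in [0,2] with (s U[1,2] (r ∧ s)), and r at every k in [0,j-1].
  j=0: (s U[1,2] (r ∧ s)) — fails.
  j=1: (s U[1,2] (r ∧ s)) — fails.
  j=2: (s U[1,2] (r ∧ s)) — fails.
No j in the window works → until fails.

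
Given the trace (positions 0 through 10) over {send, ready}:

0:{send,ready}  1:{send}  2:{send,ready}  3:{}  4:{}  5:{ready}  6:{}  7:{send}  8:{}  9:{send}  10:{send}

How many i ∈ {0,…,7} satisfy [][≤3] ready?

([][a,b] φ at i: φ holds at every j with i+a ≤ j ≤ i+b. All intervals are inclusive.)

0

Evaluate at each i in [0,7]:
  i=0: ✗ (fails at j=1)
  i=1: ✗ (fails at j=1)
  i=2: ✗ (fails at j=3)
  i=3: ✗ (fails at j=3)
  i=4: ✗ (fails at j=4)
  i=5: ✗ (fails at j=6)
  i=6: ✗ (fails at j=6)
  i=7: ✗ (fails at j=7)
Positions where it holds: {} → 0.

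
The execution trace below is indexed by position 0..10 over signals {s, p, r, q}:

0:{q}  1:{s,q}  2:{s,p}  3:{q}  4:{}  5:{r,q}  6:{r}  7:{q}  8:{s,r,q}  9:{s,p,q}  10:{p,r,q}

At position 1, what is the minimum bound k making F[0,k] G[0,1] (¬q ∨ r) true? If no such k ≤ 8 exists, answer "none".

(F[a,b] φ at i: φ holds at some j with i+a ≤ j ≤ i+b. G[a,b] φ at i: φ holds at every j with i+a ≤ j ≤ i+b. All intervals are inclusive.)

Scan j = 1,2,… for G[0,1] (¬q ∨ r):
  j=1: fails
  j=2: fails
  j=3: fails
  j=4: holds
First hit at j=4, so smallest k = 4-1 = 3.

3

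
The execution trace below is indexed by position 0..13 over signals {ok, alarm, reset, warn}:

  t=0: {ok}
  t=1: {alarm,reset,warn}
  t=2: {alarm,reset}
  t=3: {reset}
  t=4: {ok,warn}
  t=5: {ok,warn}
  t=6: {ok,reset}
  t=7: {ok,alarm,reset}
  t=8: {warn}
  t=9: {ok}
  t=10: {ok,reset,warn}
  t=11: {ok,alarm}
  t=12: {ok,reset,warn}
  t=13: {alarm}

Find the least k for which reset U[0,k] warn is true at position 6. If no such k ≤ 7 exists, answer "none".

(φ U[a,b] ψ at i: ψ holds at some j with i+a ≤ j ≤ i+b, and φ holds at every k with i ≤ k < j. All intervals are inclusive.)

Need earliest j ≥ 6 with warn, and reset at every k in [6,j-1].
  j=6: rhs fails.
  j=7: rhs fails.
  j=8: rhs holds; lhs holds on [6,7]. k = 2.

2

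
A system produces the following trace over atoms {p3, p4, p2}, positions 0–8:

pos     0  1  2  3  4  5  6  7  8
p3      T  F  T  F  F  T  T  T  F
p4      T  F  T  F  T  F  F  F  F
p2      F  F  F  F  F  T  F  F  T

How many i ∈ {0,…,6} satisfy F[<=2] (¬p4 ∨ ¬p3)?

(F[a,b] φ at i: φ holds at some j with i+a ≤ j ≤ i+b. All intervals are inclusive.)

7

Evaluate at each i in [0,6]:
  i=0: ✓ (witness j=1)
  i=1: ✓ (witness j=1)
  i=2: ✓ (witness j=3)
  i=3: ✓ (witness j=3)
  i=4: ✓ (witness j=4)
  i=5: ✓ (witness j=5)
  i=6: ✓ (witness j=6)
Positions where it holds: {0, 1, 2, 3, 4, 5, 6} → 7.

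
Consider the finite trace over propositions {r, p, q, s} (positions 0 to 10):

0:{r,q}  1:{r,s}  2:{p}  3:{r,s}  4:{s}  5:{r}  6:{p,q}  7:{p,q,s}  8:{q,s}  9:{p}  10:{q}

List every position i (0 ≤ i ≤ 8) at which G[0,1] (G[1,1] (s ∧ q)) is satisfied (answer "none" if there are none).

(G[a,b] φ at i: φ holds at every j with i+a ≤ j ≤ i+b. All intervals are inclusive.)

Evaluate at each i in [0,8]:
  i=0: ✗ (fails at j=0)
  i=1: ✗ (fails at j=1)
  i=2: ✗ (fails at j=2)
  i=3: ✗ (fails at j=3)
  i=4: ✗ (fails at j=4)
  i=5: ✗ (fails at j=5)
  i=6: ✓ (all of [6,7])
  i=7: ✗ (fails at j=8)
  i=8: ✗ (fails at j=8)

6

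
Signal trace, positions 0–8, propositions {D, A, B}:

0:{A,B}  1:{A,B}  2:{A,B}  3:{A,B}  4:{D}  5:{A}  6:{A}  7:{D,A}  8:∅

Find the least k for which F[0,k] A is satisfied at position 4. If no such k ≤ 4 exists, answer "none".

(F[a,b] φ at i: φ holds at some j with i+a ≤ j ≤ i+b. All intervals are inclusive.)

Scan j = 4,5,… for A:
  j=4: fails
  j=5: holds
First hit at j=5, so smallest k = 5-4 = 1.

1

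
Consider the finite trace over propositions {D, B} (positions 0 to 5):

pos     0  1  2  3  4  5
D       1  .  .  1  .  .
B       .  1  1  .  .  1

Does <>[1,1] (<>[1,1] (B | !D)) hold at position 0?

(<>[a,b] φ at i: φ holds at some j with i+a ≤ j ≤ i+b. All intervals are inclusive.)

Check <>[1,1] (B | !D) at each j in [1,1]:
  j=1: holds (witness at 2)
Found at j=1 → formula holds.

Yes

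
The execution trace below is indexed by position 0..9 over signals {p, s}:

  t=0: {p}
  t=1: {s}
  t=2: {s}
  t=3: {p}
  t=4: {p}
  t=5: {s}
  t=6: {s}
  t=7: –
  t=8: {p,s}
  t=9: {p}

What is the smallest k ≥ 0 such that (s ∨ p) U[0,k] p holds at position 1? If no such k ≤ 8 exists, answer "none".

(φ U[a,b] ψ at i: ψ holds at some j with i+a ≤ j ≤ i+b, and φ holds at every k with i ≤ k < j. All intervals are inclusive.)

Need earliest j ≥ 1 with p, and (s ∨ p) at every k in [1,j-1].
  j=1: rhs fails.
  j=2: rhs fails.
  j=3: rhs holds; lhs holds on [1,2]. k = 2.

2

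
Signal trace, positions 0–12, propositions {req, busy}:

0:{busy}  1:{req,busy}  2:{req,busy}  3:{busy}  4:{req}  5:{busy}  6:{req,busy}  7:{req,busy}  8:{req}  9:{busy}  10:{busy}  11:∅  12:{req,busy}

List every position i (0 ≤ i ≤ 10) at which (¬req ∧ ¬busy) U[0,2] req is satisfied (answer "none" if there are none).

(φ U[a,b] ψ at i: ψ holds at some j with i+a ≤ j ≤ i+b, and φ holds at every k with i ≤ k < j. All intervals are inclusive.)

1, 2, 4, 6, 7, 8

Evaluate at each i in [0,10]:
  i=0: ✗ (lhs fails at k=0 before rhs at j=1)
  i=1: ✓ (rhs at j=1)
  i=2: ✓ (rhs at j=2)
  i=3: ✗ (lhs fails at k=3 before rhs at j=4)
  i=4: ✓ (rhs at j=4)
  i=5: ✗ (lhs fails at k=5 before rhs at j=6)
  i=6: ✓ (rhs at j=6)
  i=7: ✓ (rhs at j=7)
  i=8: ✓ (rhs at j=8)
  i=9: ✗ (no rhs in [9,11])
  i=10: ✗ (lhs fails at k=10 before rhs at j=12)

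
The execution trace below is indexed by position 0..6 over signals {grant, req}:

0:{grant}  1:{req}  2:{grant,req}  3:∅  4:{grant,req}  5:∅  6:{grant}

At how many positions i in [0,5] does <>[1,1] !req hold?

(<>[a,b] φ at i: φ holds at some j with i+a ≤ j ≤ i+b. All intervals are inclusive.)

Evaluate at each i in [0,5]:
  i=0: ✗ (none in [1,1])
  i=1: ✗ (none in [2,2])
  i=2: ✓ (witness j=3)
  i=3: ✗ (none in [4,4])
  i=4: ✓ (witness j=5)
  i=5: ✓ (witness j=6)
Positions where it holds: {2, 4, 5} → 3.

3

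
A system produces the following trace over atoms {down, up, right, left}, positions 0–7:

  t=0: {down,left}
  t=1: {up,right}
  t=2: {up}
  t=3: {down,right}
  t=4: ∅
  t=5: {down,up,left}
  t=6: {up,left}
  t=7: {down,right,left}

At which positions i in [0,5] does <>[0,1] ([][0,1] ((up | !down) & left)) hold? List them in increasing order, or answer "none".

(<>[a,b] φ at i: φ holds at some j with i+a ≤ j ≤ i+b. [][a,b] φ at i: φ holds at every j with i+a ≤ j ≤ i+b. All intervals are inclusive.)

Evaluate at each i in [0,5]:
  i=0: ✗ (none in [0,1])
  i=1: ✗ (none in [1,2])
  i=2: ✗ (none in [2,3])
  i=3: ✗ (none in [3,4])
  i=4: ✓ (witness j=5)
  i=5: ✓ (witness j=5)

4, 5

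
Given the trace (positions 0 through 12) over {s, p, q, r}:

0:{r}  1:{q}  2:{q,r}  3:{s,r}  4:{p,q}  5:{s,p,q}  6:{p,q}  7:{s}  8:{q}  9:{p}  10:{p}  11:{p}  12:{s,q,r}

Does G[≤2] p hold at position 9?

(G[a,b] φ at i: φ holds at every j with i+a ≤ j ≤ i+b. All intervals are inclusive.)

Yes

Check p at every j in [9,11]:
  j=9: true
  j=10: true
  j=11: true
All positions satisfy it → formula holds.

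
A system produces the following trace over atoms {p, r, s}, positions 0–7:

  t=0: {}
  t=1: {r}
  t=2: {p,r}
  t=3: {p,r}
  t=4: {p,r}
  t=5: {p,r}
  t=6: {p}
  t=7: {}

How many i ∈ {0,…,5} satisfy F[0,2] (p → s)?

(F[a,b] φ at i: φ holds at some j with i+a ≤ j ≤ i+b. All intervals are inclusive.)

3

Evaluate at each i in [0,5]:
  i=0: ✓ (witness j=0)
  i=1: ✓ (witness j=1)
  i=2: ✗ (none in [2,4])
  i=3: ✗ (none in [3,5])
  i=4: ✗ (none in [4,6])
  i=5: ✓ (witness j=7)
Positions where it holds: {0, 1, 5} → 3.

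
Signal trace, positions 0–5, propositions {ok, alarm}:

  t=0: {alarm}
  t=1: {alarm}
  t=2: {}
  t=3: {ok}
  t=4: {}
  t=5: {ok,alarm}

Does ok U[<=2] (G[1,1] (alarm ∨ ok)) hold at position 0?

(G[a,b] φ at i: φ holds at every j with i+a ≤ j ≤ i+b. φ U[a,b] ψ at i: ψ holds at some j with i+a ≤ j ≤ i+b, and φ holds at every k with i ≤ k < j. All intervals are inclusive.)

True

Need some j in [0,2] with G[1,1] (alarm ∨ ok), and ok at every k in [0,j-1].
  j=0: G[1,1] (alarm ∨ ok) holds; no prefix to check → satisfied.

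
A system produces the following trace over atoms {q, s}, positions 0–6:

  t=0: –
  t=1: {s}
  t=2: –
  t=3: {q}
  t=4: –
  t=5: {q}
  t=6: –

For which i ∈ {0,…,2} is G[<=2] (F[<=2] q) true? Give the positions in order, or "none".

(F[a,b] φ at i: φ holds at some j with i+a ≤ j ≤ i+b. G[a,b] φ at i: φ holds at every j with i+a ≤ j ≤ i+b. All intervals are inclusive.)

1, 2

Evaluate at each i in [0,2]:
  i=0: ✗ (fails at j=0)
  i=1: ✓ (all of [1,3])
  i=2: ✓ (all of [2,4])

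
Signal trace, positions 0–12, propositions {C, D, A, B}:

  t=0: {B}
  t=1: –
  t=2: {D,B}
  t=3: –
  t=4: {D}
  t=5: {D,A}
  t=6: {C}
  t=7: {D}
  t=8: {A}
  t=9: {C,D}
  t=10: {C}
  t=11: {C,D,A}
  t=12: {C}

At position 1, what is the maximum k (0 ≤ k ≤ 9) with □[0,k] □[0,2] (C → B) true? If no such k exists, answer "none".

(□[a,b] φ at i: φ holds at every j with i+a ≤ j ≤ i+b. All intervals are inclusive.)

□[0,2] (C → B) must hold from j=1 onward; find where it first fails.
  j=1: holds
  j=2: holds
  j=3: holds
  j=4: fails
Holds on [1,3], so largest k = 2.

2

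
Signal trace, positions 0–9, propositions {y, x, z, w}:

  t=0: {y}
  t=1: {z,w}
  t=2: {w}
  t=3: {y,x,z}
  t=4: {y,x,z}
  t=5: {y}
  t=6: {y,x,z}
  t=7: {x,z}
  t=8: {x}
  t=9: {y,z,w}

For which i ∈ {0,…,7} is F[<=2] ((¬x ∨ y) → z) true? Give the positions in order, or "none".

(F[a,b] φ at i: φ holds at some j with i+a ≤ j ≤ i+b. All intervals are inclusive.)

Evaluate at each i in [0,7]:
  i=0: ✓ (witness j=1)
  i=1: ✓ (witness j=1)
  i=2: ✓ (witness j=3)
  i=3: ✓ (witness j=3)
  i=4: ✓ (witness j=4)
  i=5: ✓ (witness j=6)
  i=6: ✓ (witness j=6)
  i=7: ✓ (witness j=7)

0, 1, 2, 3, 4, 5, 6, 7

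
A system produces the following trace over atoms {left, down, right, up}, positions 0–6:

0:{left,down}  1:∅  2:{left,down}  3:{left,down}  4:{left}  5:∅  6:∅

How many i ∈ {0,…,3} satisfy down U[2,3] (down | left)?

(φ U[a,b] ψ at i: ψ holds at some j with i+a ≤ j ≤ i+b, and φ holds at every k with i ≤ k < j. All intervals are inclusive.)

Evaluate at each i in [0,3]:
  i=0: ✗ (lhs fails at k=1 before rhs at j=2)
  i=1: ✗ (lhs fails at k=1 before rhs at j=3)
  i=2: ✓ (rhs at j=4; lhs holds on [2,3])
  i=3: ✗ (no rhs in [5,6])
Positions where it holds: {2} → 1.

1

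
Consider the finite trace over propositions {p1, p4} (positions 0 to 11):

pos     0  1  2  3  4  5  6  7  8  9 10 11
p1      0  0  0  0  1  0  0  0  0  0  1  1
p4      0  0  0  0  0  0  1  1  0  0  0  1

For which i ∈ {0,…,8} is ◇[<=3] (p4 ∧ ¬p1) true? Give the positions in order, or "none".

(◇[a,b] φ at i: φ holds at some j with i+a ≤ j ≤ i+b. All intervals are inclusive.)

Evaluate at each i in [0,8]:
  i=0: ✗ (none in [0,3])
  i=1: ✗ (none in [1,4])
  i=2: ✗ (none in [2,5])
  i=3: ✓ (witness j=6)
  i=4: ✓ (witness j=6)
  i=5: ✓ (witness j=6)
  i=6: ✓ (witness j=6)
  i=7: ✓ (witness j=7)
  i=8: ✗ (none in [8,11])

3, 4, 5, 6, 7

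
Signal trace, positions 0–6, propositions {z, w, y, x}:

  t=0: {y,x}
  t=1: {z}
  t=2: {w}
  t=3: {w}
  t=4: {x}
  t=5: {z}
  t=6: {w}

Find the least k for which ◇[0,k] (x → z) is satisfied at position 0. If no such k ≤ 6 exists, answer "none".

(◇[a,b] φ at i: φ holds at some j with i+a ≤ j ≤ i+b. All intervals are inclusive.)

1

Scan j = 0,1,… for (x → z):
  j=0: fails
  j=1: holds
First hit at j=1, so smallest k = 1-0 = 1.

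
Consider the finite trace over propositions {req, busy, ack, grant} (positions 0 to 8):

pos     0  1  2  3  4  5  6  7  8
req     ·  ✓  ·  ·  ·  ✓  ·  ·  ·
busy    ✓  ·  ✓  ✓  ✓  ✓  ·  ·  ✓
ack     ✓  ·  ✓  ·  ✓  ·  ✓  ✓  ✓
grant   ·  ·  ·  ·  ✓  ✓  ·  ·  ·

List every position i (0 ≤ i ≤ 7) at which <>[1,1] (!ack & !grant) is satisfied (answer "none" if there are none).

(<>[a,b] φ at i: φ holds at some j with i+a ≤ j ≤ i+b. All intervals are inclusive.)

Evaluate at each i in [0,7]:
  i=0: ✓ (witness j=1)
  i=1: ✗ (none in [2,2])
  i=2: ✓ (witness j=3)
  i=3: ✗ (none in [4,4])
  i=4: ✗ (none in [5,5])
  i=5: ✗ (none in [6,6])
  i=6: ✗ (none in [7,7])
  i=7: ✗ (none in [8,8])

0, 2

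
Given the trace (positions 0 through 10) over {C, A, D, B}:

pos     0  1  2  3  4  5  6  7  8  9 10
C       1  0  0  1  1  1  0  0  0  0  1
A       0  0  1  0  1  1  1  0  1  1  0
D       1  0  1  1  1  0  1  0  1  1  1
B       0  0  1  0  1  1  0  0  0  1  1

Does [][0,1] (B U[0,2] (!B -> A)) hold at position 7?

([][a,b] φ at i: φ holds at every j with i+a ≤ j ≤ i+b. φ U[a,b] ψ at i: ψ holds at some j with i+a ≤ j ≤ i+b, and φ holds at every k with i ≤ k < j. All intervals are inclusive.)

False

Check (B U[0,2] (!B -> A)) at every j in [7,8]:
  j=7: fails
  j=8: holds
Fails at j=7 → formula fails.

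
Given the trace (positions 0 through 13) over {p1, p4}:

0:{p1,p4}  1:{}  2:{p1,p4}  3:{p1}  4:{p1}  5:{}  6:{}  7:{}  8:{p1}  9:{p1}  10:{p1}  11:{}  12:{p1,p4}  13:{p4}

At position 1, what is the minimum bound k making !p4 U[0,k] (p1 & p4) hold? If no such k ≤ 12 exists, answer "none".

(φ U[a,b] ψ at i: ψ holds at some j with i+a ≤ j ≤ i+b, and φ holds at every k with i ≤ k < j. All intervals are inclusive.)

Need earliest j ≥ 1 with (p1 & p4), and !p4 at every k in [1,j-1].
  j=1: rhs fails.
  j=2: rhs holds; lhs holds on [1,1]. k = 1.

1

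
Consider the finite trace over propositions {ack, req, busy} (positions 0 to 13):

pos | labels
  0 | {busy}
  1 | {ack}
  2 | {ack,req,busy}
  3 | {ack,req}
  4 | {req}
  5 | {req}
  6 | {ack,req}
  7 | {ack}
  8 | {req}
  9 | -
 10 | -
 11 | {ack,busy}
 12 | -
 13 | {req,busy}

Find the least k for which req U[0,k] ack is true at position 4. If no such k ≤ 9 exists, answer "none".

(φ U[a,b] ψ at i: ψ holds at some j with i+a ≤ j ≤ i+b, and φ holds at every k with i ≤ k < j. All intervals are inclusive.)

2

Need earliest j ≥ 4 with ack, and req at every k in [4,j-1].
  j=4: rhs fails.
  j=5: rhs fails.
  j=6: rhs holds; lhs holds on [4,5]. k = 2.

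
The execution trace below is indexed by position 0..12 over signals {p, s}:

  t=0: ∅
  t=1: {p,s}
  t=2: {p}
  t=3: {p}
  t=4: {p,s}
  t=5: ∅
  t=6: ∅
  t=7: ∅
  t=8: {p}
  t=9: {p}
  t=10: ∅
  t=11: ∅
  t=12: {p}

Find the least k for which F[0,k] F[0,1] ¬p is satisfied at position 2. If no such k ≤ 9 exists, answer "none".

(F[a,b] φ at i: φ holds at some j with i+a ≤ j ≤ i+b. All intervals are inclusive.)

2

Scan j = 2,3,… for F[0,1] ¬p:
  j=2: fails
  j=3: fails
  j=4: holds
First hit at j=4, so smallest k = 4-2 = 2.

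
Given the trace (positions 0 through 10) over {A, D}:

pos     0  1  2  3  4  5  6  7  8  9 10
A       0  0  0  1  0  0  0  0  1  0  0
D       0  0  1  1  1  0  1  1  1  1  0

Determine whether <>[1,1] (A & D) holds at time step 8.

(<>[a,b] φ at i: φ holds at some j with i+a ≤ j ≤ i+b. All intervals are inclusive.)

Does not hold

Check (A & D) at each j in [9,9]:
  j=9: false
No position in the window satisfies it → formula fails.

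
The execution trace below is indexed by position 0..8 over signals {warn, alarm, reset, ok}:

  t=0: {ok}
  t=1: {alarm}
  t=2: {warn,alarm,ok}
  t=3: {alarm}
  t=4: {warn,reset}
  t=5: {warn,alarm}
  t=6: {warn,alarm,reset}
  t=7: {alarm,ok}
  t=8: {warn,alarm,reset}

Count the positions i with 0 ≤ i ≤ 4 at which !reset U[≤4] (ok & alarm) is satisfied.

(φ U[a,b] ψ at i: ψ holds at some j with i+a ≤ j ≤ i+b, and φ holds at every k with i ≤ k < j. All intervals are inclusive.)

Evaluate at each i in [0,4]:
  i=0: ✓ (rhs at j=2; lhs holds on [0,1])
  i=1: ✓ (rhs at j=2; lhs holds on [1,1])
  i=2: ✓ (rhs at j=2)
  i=3: ✗ (lhs fails at k=4 before rhs at j=7)
  i=4: ✗ (lhs fails at k=4 before rhs at j=7)
Positions where it holds: {0, 1, 2} → 3.

3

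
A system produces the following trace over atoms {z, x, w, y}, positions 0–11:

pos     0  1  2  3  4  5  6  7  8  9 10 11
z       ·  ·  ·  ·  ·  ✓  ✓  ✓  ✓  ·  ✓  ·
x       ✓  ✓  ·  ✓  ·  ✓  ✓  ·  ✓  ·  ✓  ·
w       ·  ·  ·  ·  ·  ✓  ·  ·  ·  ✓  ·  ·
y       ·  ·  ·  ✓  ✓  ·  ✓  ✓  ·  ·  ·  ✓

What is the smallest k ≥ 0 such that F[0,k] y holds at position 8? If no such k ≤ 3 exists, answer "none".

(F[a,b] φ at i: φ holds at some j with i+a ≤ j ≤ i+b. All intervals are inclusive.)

Scan j = 8,9,… for y:
  j=8: fails
  j=9: fails
  j=10: fails
  j=11: holds
First hit at j=11, so smallest k = 11-8 = 3.

3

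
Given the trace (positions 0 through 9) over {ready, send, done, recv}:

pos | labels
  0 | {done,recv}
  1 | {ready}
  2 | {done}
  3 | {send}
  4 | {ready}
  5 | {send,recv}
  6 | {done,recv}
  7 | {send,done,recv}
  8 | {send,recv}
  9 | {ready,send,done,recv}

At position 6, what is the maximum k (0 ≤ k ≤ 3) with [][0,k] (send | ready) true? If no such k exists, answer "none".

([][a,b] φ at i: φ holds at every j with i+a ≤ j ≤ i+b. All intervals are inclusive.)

none

(send | ready) must hold from j=6 onward; find where it first fails.
  j=6: fails → no k works.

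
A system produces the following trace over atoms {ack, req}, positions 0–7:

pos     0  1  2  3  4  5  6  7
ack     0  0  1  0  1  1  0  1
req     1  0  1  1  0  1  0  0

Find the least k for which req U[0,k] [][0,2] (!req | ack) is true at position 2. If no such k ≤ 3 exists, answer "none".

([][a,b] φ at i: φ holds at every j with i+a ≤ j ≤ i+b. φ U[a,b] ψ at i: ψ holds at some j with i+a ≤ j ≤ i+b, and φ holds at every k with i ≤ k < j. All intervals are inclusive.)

2

Need earliest j ≥ 2 with [][0,2] (!req | ack), and req at every k in [2,j-1].
  j=2: rhs fails.
  j=3: rhs fails.
  j=4: rhs holds; lhs holds on [2,3]. k = 2.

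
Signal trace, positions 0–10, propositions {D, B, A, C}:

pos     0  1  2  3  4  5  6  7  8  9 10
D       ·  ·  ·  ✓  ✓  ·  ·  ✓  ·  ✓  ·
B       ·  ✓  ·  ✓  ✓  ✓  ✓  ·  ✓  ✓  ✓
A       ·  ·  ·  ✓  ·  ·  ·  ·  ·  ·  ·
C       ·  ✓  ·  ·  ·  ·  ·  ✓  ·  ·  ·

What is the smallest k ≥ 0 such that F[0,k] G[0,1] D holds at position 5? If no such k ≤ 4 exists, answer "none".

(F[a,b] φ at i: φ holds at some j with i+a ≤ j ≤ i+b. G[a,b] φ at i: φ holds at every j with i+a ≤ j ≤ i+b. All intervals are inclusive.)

Scan j = 5,6,… for G[0,1] D:
  j=5: fails
  j=6: fails
  j=7: fails
  j=8: fails
  j=9: fails
No j in [5,9] satisfies it → none.

none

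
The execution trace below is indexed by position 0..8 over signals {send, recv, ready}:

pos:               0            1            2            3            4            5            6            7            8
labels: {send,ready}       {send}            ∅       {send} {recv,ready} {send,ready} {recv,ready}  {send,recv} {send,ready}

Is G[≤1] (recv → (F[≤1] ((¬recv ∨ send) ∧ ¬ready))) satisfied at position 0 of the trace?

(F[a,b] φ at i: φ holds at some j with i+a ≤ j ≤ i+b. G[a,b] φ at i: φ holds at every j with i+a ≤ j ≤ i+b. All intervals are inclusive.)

Check (recv → (F[≤1] ((¬recv ∨ send) ∧ ¬ready))) at every j in [0,1]:
  j=0: antecedent false → ✓
  j=1: antecedent false → ✓
All positions satisfy it → formula holds.

Yes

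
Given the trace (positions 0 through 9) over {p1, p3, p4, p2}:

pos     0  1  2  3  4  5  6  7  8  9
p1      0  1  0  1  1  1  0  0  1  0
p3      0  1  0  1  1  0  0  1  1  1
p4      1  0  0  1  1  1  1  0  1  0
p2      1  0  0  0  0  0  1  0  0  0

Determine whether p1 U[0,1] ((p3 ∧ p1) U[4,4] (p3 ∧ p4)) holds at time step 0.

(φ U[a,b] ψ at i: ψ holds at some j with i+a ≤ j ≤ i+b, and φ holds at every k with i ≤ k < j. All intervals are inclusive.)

False

Need some j in [0,1] with ((p3 ∧ p1) U[4,4] (p3 ∧ p4)), and p1 at every k in [0,j-1].
  j=0: ((p3 ∧ p1) U[4,4] (p3 ∧ p4)) — fails.
  j=1: ((p3 ∧ p1) U[4,4] (p3 ∧ p4)) — fails.
No j in the window works → until fails.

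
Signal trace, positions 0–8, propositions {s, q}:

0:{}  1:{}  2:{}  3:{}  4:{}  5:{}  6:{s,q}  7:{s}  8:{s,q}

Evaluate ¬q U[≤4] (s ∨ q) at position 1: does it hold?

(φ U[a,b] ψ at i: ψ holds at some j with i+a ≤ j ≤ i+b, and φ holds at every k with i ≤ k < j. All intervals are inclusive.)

Need some j in [1,5] with (s ∨ q), and ¬q at every k in [1,j-1].
  j=1: (s ∨ q) false.
  j=2: (s ∨ q) false.
  j=3: (s ∨ q) false.
  j=4: (s ∨ q) false.
  j=5: (s ∨ q) false.
No j in the window works → until fails.

False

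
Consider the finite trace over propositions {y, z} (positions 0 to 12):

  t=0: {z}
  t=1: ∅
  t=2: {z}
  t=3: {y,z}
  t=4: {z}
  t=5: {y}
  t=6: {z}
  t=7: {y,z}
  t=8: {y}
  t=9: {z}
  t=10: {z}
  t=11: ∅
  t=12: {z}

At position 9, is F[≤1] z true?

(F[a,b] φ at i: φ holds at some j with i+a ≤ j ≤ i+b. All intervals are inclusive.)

Check z at each j in [9,10]:
  j=9: true
  j=10: true
Found at j=9 → formula holds.

Yes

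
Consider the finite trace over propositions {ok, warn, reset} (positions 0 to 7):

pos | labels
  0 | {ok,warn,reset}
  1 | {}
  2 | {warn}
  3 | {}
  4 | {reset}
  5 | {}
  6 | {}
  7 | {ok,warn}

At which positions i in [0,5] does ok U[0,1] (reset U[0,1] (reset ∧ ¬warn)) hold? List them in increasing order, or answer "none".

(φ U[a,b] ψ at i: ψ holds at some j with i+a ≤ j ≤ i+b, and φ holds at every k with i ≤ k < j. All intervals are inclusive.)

Evaluate at each i in [0,5]:
  i=0: ✗ (no rhs in [0,1])
  i=1: ✗ (no rhs in [1,2])
  i=2: ✗ (no rhs in [2,3])
  i=3: ✗ (lhs fails at k=3 before rhs at j=4)
  i=4: ✓ (rhs at j=4)
  i=5: ✗ (no rhs in [5,6])

4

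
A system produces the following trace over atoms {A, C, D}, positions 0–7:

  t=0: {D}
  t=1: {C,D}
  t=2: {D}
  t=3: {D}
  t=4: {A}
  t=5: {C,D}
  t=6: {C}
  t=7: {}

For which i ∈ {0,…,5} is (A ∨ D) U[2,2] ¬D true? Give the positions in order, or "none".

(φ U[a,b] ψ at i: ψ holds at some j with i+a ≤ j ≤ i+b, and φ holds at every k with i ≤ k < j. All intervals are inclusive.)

2, 4

Evaluate at each i in [0,5]:
  i=0: ✗ (no rhs in [2,2])
  i=1: ✗ (no rhs in [3,3])
  i=2: ✓ (rhs at j=4; lhs holds on [2,3])
  i=3: ✗ (no rhs in [5,5])
  i=4: ✓ (rhs at j=6; lhs holds on [4,5])
  i=5: ✗ (lhs fails at k=6 before rhs at j=7)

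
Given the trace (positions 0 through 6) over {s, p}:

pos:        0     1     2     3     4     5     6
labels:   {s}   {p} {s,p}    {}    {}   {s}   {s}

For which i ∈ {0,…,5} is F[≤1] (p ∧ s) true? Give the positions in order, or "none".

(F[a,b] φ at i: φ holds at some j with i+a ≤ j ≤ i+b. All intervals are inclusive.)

1, 2

Evaluate at each i in [0,5]:
  i=0: ✗ (none in [0,1])
  i=1: ✓ (witness j=2)
  i=2: ✓ (witness j=2)
  i=3: ✗ (none in [3,4])
  i=4: ✗ (none in [4,5])
  i=5: ✗ (none in [5,6])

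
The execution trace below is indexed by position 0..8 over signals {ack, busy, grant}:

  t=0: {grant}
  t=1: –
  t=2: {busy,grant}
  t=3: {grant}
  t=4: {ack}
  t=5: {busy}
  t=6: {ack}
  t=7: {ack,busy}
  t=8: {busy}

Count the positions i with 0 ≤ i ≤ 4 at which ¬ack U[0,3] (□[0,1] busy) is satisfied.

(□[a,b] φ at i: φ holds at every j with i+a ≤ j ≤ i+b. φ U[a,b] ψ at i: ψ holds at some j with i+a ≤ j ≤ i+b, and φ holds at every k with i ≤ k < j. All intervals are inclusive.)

0

Evaluate at each i in [0,4]:
  i=0: ✗ (no rhs in [0,3])
  i=1: ✗ (no rhs in [1,4])
  i=2: ✗ (no rhs in [2,5])
  i=3: ✗ (no rhs in [3,6])
  i=4: ✗ (lhs fails at k=4 before rhs at j=7)
Positions where it holds: {} → 0.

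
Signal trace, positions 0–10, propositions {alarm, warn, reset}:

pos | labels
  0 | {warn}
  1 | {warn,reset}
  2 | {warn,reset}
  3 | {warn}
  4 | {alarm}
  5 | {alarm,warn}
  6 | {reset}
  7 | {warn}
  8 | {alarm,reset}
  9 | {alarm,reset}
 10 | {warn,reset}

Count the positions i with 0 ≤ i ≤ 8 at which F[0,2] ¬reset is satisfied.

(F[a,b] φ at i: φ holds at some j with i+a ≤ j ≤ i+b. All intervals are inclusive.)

Evaluate at each i in [0,8]:
  i=0: ✓ (witness j=0)
  i=1: ✓ (witness j=3)
  i=2: ✓ (witness j=3)
  i=3: ✓ (witness j=3)
  i=4: ✓ (witness j=4)
  i=5: ✓ (witness j=5)
  i=6: ✓ (witness j=7)
  i=7: ✓ (witness j=7)
  i=8: ✗ (none in [8,10])
Positions where it holds: {0, 1, 2, 3, 4, 5, 6, 7} → 8.

8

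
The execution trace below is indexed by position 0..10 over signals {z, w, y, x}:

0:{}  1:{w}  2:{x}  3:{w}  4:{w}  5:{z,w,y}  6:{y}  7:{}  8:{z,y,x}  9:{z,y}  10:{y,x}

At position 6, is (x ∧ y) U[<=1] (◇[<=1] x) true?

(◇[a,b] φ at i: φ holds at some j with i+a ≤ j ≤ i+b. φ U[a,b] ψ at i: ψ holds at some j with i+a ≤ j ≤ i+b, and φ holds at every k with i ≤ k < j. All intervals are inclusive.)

Does not hold

Need some j in [6,7] with ◇[<=1] x, and (x ∧ y) at every k in [6,j-1].
  j=6: ◇[<=1] x — fails (none in [6,7]).
  j=7: ◇[<=1] x holds, but (x ∧ y) fails at k=6 → not this j.
No j in the window works → until fails.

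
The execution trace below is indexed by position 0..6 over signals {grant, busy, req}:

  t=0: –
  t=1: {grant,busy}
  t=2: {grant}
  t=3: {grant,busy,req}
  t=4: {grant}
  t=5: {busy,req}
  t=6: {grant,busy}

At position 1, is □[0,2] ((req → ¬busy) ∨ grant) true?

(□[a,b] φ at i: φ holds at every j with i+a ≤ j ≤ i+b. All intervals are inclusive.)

Holds

Check ((req → ¬busy) ∨ grant) at every j in [1,3]:
  j=1: true
  j=2: true
  j=3: true
All positions satisfy it → formula holds.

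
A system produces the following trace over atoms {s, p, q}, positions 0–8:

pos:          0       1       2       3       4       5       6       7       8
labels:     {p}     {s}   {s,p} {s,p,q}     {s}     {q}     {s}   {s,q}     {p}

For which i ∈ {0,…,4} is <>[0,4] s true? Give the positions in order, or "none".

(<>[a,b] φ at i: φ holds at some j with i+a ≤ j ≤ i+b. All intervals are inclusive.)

Evaluate at each i in [0,4]:
  i=0: ✓ (witness j=1)
  i=1: ✓ (witness j=1)
  i=2: ✓ (witness j=2)
  i=3: ✓ (witness j=3)
  i=4: ✓ (witness j=4)

0, 1, 2, 3, 4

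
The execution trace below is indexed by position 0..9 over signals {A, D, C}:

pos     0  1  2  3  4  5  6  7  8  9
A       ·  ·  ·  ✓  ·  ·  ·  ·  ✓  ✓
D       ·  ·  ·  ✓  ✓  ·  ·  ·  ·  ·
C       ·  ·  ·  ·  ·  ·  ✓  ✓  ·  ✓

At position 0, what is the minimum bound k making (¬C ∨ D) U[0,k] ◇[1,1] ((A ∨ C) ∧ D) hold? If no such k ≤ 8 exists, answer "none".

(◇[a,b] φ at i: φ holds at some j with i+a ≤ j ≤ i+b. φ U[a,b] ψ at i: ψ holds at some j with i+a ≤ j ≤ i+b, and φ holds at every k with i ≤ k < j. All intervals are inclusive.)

2

Need earliest j ≥ 0 with ◇[1,1] ((A ∨ C) ∧ D), and (¬C ∨ D) at every k in [0,j-1].
  j=0: rhs fails.
  j=1: rhs fails.
  j=2: rhs holds; lhs holds on [0,1]. k = 2.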